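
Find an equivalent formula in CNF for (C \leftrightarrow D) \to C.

(C \leftrightarrow D) \to C
⇔ \lnot (C \leftrightarrow D) \lor C   [eliminate \to]
⇔ \lnot ((C \to D) \land (D \to C)) \lor C   [eliminate \leftrightarrow]
⇔ \lnot ((\lnot C \lor D) \land (D \to C)) \lor C   [eliminate \to]
⇔ \lnot ((\lnot C \lor D) \land (\lnot D \lor C)) \lor C   [eliminate \to]
⇔ \lnot (\lnot C \lor D) \lor \lnot (\lnot D \lor C) \lor C   [De Morgan]
⇔ (\lnot \lnot C \land \lnot D) \lor \lnot (\lnot D \lor C) \lor C   [De Morgan]
⇔ (C \land \lnot D) \lor \lnot (\lnot D \lor C) \lor C   [double negation]
⇔ (C \land \lnot D) \lor (\lnot \lnot D \land \lnot C) \lor C   [De Morgan]
⇔ (C \land \lnot D) \lor (D \land \lnot C) \lor C   [double negation]
⇔ (C \lor D \lor C) \land (C \lor \lnot C \lor C) \land (\lnot D \lor D \lor C) \land (\lnot D \lor \lnot C \lor C)   [distribute \lor over \land]
⇔ C \lor D   [simplify]

C \lor D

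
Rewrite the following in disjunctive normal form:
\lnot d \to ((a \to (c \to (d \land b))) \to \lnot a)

d \lor (a \land c \land \lnot d) \lor (a \land c \land \lnot b) \lor \lnot a

\lnot d \to ((a \to (c \to (d \land b))) \to \lnot a)
≡ \lnot \lnot d \lor ((a \to (c \to (d \land b))) \to \lnot a)   (eliminate \to)
≡ \lnot \lnot d \lor \lnot (a \to (c \to (d \land b))) \lor \lnot a   (eliminate \to)
≡ \lnot \lnot d \lor \lnot (\lnot a \lor (c \to (d \land b))) \lor \lnot a   (eliminate \to)
≡ \lnot \lnot d \lor \lnot (\lnot a \lor \lnot c \lor (d \land b)) \lor \lnot a   (eliminate \to)
≡ d \lor \lnot (\lnot a \lor \lnot c \lor (d \land b)) \lor \lnot a   (double negation)
≡ d \lor (\lnot \lnot a \land \lnot \lnot c \land \lnot (d \land b)) \lor \lnot a   (De Morgan)
≡ d \lor (a \land \lnot \lnot c \land \lnot (d \land b)) \lor \lnot a   (double negation)
≡ d \lor (a \land c \land \lnot (d \land b)) \lor \lnot a   (double negation)
≡ d \lor (a \land c \land (\lnot d \lor \lnot b)) \lor \lnot a   (De Morgan)
≡ d \lor (a \land c \land \lnot d) \lor (a \land c \land \lnot b) \lor \lnot a   (distribute \land over \lor)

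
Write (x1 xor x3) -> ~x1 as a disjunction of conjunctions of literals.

(x1 xor x3) -> ~x1
= ~(x1 xor x3) | ~x1   [eliminate ->]
= ~((x1 & ~x3) | (~x1 & x3)) | ~x1   [expand xor]
= (~(x1 & ~x3) & ~(~x1 & x3)) | ~x1   [De Morgan]
= ((~x1 | ~~x3) & ~(~x1 & x3)) | ~x1   [De Morgan]
= ((~x1 | x3) & ~(~x1 & x3)) | ~x1   [double negation]
= ((~x1 | x3) & (~~x1 | ~x3)) | ~x1   [De Morgan]
= ((~x1 | x3) & (x1 | ~x3)) | ~x1   [double negation]
= (~x1 & x1) | (~x1 & ~x3) | (x3 & x1) | (x3 & ~x3) | ~x1   [distribute & over |]
= (x3 & x1) | ~x1   [simplify]

(x3 & x1) | ~x1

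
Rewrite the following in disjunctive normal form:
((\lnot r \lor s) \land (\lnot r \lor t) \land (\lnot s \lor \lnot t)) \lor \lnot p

(\lnot r \land \lnot s) \lor (\lnot r \land \lnot t) \lor \lnot p

((\lnot r \lor s) \land (\lnot r \lor t) \land (\lnot s \lor \lnot t)) \lor \lnot p
= (\lnot r \land \lnot r \land \lnot s) \lor (\lnot r \land \lnot r \land \lnot t) \lor (\lnot r \land t \land \lnot s) \lor (\lnot r \land t \land \lnot t) \lor (s \land \lnot r \land \lnot s) \lor (s \land \lnot r \land \lnot t) \lor (s \land t \land \lnot s) \lor (s \land t \land \lnot t) \lor \lnot p   [distribute \land over \lor]
= (\lnot r \land \lnot s) \lor (\lnot r \land \lnot t) \lor \lnot p   [simplify]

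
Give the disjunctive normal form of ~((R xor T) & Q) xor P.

~((R xor T) & Q) xor P
≡ (~((R xor T) & Q) & ~P) | (~~((R xor T) & Q) & P)   [expand xor]
≡ (~(((R & ~T) | (~R & T)) & Q) & ~P) | (~~((R xor T) & Q) & P)   [expand xor]
≡ (~(((R & ~T) | (~R & T)) & Q) & ~P) | (~~(((R & ~T) | (~R & T)) & Q) & P)   [expand xor]
≡ ((~((R & ~T) | (~R & T)) | ~Q) & ~P) | (~~(((R & ~T) | (~R & T)) & Q) & P)   [De Morgan]
≡ (((~(R & ~T) & ~(~R & T)) | ~Q) & ~P) | (~~(((R & ~T) | (~R & T)) & Q) & P)   [De Morgan]
≡ ((((~R | ~~T) & ~(~R & T)) | ~Q) & ~P) | (~~(((R & ~T) | (~R & T)) & Q) & P)   [De Morgan]
≡ ((((~R | T) & ~(~R & T)) | ~Q) & ~P) | (~~(((R & ~T) | (~R & T)) & Q) & P)   [double negation]
≡ ((((~R | T) & (~~R | ~T)) | ~Q) & ~P) | (~~(((R & ~T) | (~R & T)) & Q) & P)   [De Morgan]
≡ ((((~R | T) & (R | ~T)) | ~Q) & ~P) | (~~(((R & ~T) | (~R & T)) & Q) & P)   [double negation]
≡ ((((~R | T) & (R | ~T)) | ~Q) & ~P) | (((R & ~T) | (~R & T)) & Q & P)   [double negation]
≡ (~R & R & ~P) | (~R & ~T & ~P) | (T & R & ~P) | (T & ~T & ~P) | (~Q & ~P) | (R & ~T & Q & P) | (~R & T & Q & P)   [distribute & over |]
≡ (~R & ~T & ~P) | (T & R & ~P) | (~Q & ~P) | (R & ~T & Q & P) | (~R & T & Q & P)   [simplify]

(~R & ~T & ~P) | (T & R & ~P) | (~Q & ~P) | (R & ~T & Q & P) | (~R & T & Q & P)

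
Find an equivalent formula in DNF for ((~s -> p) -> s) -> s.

(p & ~s) | s

((~s -> p) -> s) -> s
⇔ ~((~s -> p) -> s) | s   [eliminate ->]
⇔ ~(~(~s -> p) | s) | s   [eliminate ->]
⇔ ~(~(~~s | p) | s) | s   [eliminate ->]
⇔ (~~(~~s | p) & ~s) | s   [De Morgan]
⇔ ((~~s | p) & ~s) | s   [double negation]
⇔ ((s | p) & ~s) | s   [double negation]
⇔ (s & ~s) | (p & ~s) | s   [distribute & over |]
⇔ (p & ~s) | s   [simplify]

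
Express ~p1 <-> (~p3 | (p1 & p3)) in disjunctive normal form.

~p3 & ~p1

~p1 <-> (~p3 | (p1 & p3))
≡ (~p1 -> (~p3 | (p1 & p3))) & ((~p3 | (p1 & p3)) -> ~p1)   (eliminate <->)
≡ (~~p1 | ~p3 | (p1 & p3)) & ((~p3 | (p1 & p3)) -> ~p1)   (eliminate ->)
≡ (~~p1 | ~p3 | (p1 & p3)) & (~(~p3 | (p1 & p3)) | ~p1)   (eliminate ->)
≡ (p1 | ~p3 | (p1 & p3)) & (~(~p3 | (p1 & p3)) | ~p1)   (double negation)
≡ (p1 | ~p3 | (p1 & p3)) & ((~~p3 & ~(p1 & p3)) | ~p1)   (De Morgan)
≡ (p1 | ~p3 | (p1 & p3)) & ((p3 & ~(p1 & p3)) | ~p1)   (double negation)
≡ (p1 | ~p3 | (p1 & p3)) & ((p3 & (~p1 | ~p3)) | ~p1)   (De Morgan)
≡ (p1 & p3 & ~p1) | (p1 & p3 & ~p3) | (p1 & ~p1) | (~p3 & p3 & ~p1) | (~p3 & p3 & ~p3) | (~p3 & ~p1) | (p1 & p3 & p3 & ~p1) | (p1 & p3 & p3 & ~p3) | (p1 & p3 & ~p1)   (distribute & over |)
≡ ~p3 & ~p1   (simplify)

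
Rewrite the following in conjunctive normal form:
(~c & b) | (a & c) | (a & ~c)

(~c | a) & (b | a)

(~c & b) | (a & c) | (a & ~c)
= (~c | a | a) & (~c | a | ~c) & (~c | c | a) & (~c | c | ~c) & (b | a | a) & (b | a | ~c) & (b | c | a) & (b | c | ~c)   [distribute | over &]
= (~c | a) & (b | a)   [simplify]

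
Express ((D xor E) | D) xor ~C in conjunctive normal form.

(D | E | ~C) & (~E | D | C) & (~D | C)

((D xor E) | D) xor ~C
≡ ((D xor E) | D | ~C) & ~(((D xor E) | D) & ~C)   [expand xor]
≡ (((D | E) & ~(D & E)) | D | ~C) & ~(((D xor E) | D) & ~C)   [expand xor]
≡ (((D | E) & ~(D & E)) | D | ~C) & ~((((D | E) & ~(D & E)) | D) & ~C)   [expand xor]
≡ (((D | E) & (~D | ~E)) | D | ~C) & ~((((D | E) & ~(D & E)) | D) & ~C)   [De Morgan]
≡ (((D | E) & (~D | ~E)) | D | ~C) & (~(((D | E) & ~(D & E)) | D) | ~~C)   [De Morgan]
≡ (((D | E) & (~D | ~E)) | D | ~C) & ((~((D | E) & ~(D & E)) & ~D) | ~~C)   [De Morgan]
≡ (((D | E) & (~D | ~E)) | D | ~C) & (((~(D | E) | ~~(D & E)) & ~D) | ~~C)   [De Morgan]
≡ (((D | E) & (~D | ~E)) | D | ~C) & ((((~D & ~E) | ~~(D & E)) & ~D) | ~~C)   [De Morgan]
≡ (((D | E) & (~D | ~E)) | D | ~C) & ((((~D & ~E) | (D & E)) & ~D) | ~~C)   [double negation]
≡ (((D | E) & (~D | ~E)) | D | ~C) & ((((~D & ~E) | (D & E)) & ~D) | C)   [double negation]
≡ (D | E | D | ~C) & (~D | ~E | D | ~C) & (~D | D | C) & (~D | E | C) & (~E | D | C) & (~E | E | C) & (~D | C)   [distribute | over &]
≡ (D | E | ~C) & (~E | D | C) & (~D | C)   [simplify]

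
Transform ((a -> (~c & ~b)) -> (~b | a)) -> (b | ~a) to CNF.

b | ~a

((a -> (~c & ~b)) -> (~b | a)) -> (b | ~a)
≡ ~((a -> (~c & ~b)) -> (~b | a)) | b | ~a   (eliminate ->)
≡ ~(~(a -> (~c & ~b)) | ~b | a) | b | ~a   (eliminate ->)
≡ ~(~(~a | (~c & ~b)) | ~b | a) | b | ~a   (eliminate ->)
≡ (~~(~a | (~c & ~b)) & ~~b & ~a) | b | ~a   (De Morgan)
≡ ((~a | (~c & ~b)) & ~~b & ~a) | b | ~a   (double negation)
≡ ((~a | (~c & ~b)) & b & ~a) | b | ~a   (double negation)
≡ (~a | ~c | b | ~a) & (~a | ~b | b | ~a) & (b | b | ~a) & (~a | b | ~a)   (distribute | over &)
≡ b | ~a   (simplify)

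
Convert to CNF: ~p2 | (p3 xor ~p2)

~p2 | (p3 xor ~p2)
≡ ~p2 | ((p3 | ~p2) & ~(p3 & ~p2))   [expand xor]
≡ ~p2 | ((p3 | ~p2) & (~p3 | ~~p2))   [De Morgan]
≡ ~p2 | ((p3 | ~p2) & (~p3 | p2))   [double negation]
≡ (~p2 | p3 | ~p2) & (~p2 | ~p3 | p2)   [distribute | over &]
≡ ~p2 | p3   [simplify]

~p2 | p3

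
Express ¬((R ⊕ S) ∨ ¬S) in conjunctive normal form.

(¬S ∨ R) ∧ S

¬((R ⊕ S) ∨ ¬S)
≡ ¬(((R ∨ S) ∧ ¬(R ∧ S)) ∨ ¬S)
≡ ¬((R ∨ S) ∧ ¬(R ∧ S)) ∧ ¬¬S
≡ (¬(R ∨ S) ∨ ¬¬(R ∧ S)) ∧ ¬¬S
≡ ((¬R ∧ ¬S) ∨ ¬¬(R ∧ S)) ∧ ¬¬S
≡ ((¬R ∧ ¬S) ∨ (R ∧ S)) ∧ ¬¬S
≡ ((¬R ∧ ¬S) ∨ (R ∧ S)) ∧ S
≡ (¬R ∨ R) ∧ (¬R ∨ S) ∧ (¬S ∨ R) ∧ (¬S ∨ S) ∧ S
≡ (¬S ∨ R) ∧ S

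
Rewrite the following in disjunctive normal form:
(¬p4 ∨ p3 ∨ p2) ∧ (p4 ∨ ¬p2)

(¬p4 ∨ p3 ∨ p2) ∧ (p4 ∨ ¬p2)
≡ (¬p4 ∧ p4) ∨ (¬p4 ∧ ¬p2) ∨ (p3 ∧ p4) ∨ (p3 ∧ ¬p2) ∨ (p2 ∧ p4) ∨ (p2 ∧ ¬p2)   [distribute ∧ over ∨]
≡ (¬p4 ∧ ¬p2) ∨ (p3 ∧ p4) ∨ (p3 ∧ ¬p2) ∨ (p2 ∧ p4)   [simplify]

(¬p4 ∧ ¬p2) ∨ (p3 ∧ p4) ∨ (p3 ∧ ¬p2) ∨ (p2 ∧ p4)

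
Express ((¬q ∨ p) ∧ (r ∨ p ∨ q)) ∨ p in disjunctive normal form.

(¬q ∧ r) ∨ p

((¬q ∨ p) ∧ (r ∨ p ∨ q)) ∨ p
≡ (¬q ∧ r) ∨ (¬q ∧ p) ∨ (¬q ∧ q) ∨ (p ∧ r) ∨ (p ∧ p) ∨ (p ∧ q) ∨ p   (distribute ∧ over ∨)
≡ (¬q ∧ r) ∨ p   (simplify)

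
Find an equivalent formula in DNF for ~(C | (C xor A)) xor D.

(~C & ~A & ~D) | (C & D) | (~C & A & D)

~(C | (C xor A)) xor D
≡ (~(C | (C xor A)) & ~D) | (~~(C | (C xor A)) & D)   [expand xor]
≡ (~(C | (C & ~A) | (~C & A)) & ~D) | (~~(C | (C xor A)) & D)   [expand xor]
≡ (~(C | (C & ~A) | (~C & A)) & ~D) | (~~(C | (C & ~A) | (~C & A)) & D)   [expand xor]
≡ (~C & ~(C & ~A) & ~(~C & A) & ~D) | (~~(C | (C & ~A) | (~C & A)) & D)   [De Morgan]
≡ (~C & (~C | ~~A) & ~(~C & A) & ~D) | (~~(C | (C & ~A) | (~C & A)) & D)   [De Morgan]
≡ (~C & (~C | A) & ~(~C & A) & ~D) | (~~(C | (C & ~A) | (~C & A)) & D)   [double negation]
≡ (~C & (~C | A) & (~~C | ~A) & ~D) | (~~(C | (C & ~A) | (~C & A)) & D)   [De Morgan]
≡ (~C & (~C | A) & (C | ~A) & ~D) | (~~(C | (C & ~A) | (~C & A)) & D)   [double negation]
≡ (~C & (~C | A) & (C | ~A) & ~D) | ((C | (C & ~A) | (~C & A)) & D)   [double negation]
≡ (~C & ~C & C & ~D) | (~C & ~C & ~A & ~D) | (~C & A & C & ~D) | (~C & A & ~A & ~D) | (C & D) | (C & ~A & D) | (~C & A & D)   [distribute & over |]
≡ (~C & ~A & ~D) | (C & D) | (~C & A & D)   [simplify]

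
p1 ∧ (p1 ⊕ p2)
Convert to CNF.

p1 ∧ (p1 ⊕ p2)
≡ p1 ∧ (p1 ∨ p2) ∧ ¬(p1 ∧ p2)   (expand ⊕)
≡ p1 ∧ (p1 ∨ p2) ∧ (¬p1 ∨ ¬p2)   (De Morgan)
≡ p1 ∧ (¬p1 ∨ ¬p2)   (simplify)

p1 ∧ (¬p1 ∨ ¬p2)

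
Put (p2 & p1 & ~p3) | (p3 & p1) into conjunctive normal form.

(p2 & p1 & ~p3) | (p3 & p1)
⇔ (p2 | p3) & (p2 | p1) & (p1 | p3) & (p1 | p1) & (~p3 | p3) & (~p3 | p1)   [distribute | over &]
⇔ (p2 | p3) & p1   [simplify]

(p2 | p3) & p1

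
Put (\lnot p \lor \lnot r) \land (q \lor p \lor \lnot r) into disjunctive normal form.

(\lnot p \land q) \lor \lnot r

(\lnot p \lor \lnot r) \land (q \lor p \lor \lnot r)
≡ (\lnot p \land q) \lor (\lnot p \land p) \lor (\lnot p \land \lnot r) \lor (\lnot r \land q) \lor (\lnot r \land p) \lor (\lnot r \land \lnot r)   (distribute \land over \lor)
≡ (\lnot p \land q) \lor \lnot r   (simplify)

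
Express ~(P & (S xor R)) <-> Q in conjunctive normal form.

~(P & (S xor R)) <-> Q
= (~(P & (S xor R)) -> Q) & (Q -> ~(P & (S xor R)))   — eliminate <->
= (~~(P & (S xor R)) | Q) & (Q -> ~(P & (S xor R)))   — eliminate ->
= (~~(P & (S | R) & ~(S & R)) | Q) & (Q -> ~(P & (S xor R)))   — expand xor
= (~~(P & (S | R) & ~(S & R)) | Q) & (~Q | ~(P & (S xor R)))   — eliminate ->
= (~~(P & (S | R) & ~(S & R)) | Q) & (~Q | ~(P & (S | R) & ~(S & R)))   — expand xor
= ((P & (S | R) & ~(S & R)) | Q) & (~Q | ~(P & (S | R) & ~(S & R)))   — double negation
= ((P & (S | R) & (~S | ~R)) | Q) & (~Q | ~(P & (S | R) & ~(S & R)))   — De Morgan
= ((P & (S | R) & (~S | ~R)) | Q) & (~Q | ~P | ~(S | R) | ~~(S & R))   — De Morgan
= ((P & (S | R) & (~S | ~R)) | Q) & (~Q | ~P | (~S & ~R) | ~~(S & R))   — De Morgan
= ((P & (S | R) & (~S | ~R)) | Q) & (~Q | ~P | (~S & ~R) | (S & R))   — double negation
= (P | Q) & (S | R | Q) & (~S | ~R | Q) & (~Q | ~P | ~S | S) & (~Q | ~P | ~S | R) & (~Q | ~P | ~R | S) & (~Q | ~P | ~R | R)   — distribute | over &
= (P | Q) & (S | R | Q) & (~S | ~R | Q) & (~Q | ~P | ~S | R) & (~Q | ~P | ~R | S)   — simplify

(P | Q) & (S | R | Q) & (~S | ~R | Q) & (~Q | ~P | ~S | R) & (~Q | ~P | ~R | S)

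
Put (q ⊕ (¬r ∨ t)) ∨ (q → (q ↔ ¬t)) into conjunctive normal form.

¬q ∨ ¬t

(q ⊕ (¬r ∨ t)) ∨ (q → (q ↔ ¬t))
⇔ ((q ∨ ¬r ∨ t) ∧ ¬(q ∧ (¬r ∨ t))) ∨ (q → (q ↔ ¬t))   [expand ⊕]
⇔ ((q ∨ ¬r ∨ t) ∧ ¬(q ∧ (¬r ∨ t))) ∨ ¬q ∨ (q ↔ ¬t)   [eliminate →]
⇔ ((q ∨ ¬r ∨ t) ∧ ¬(q ∧ (¬r ∨ t))) ∨ ¬q ∨ ((q → ¬t) ∧ (¬t → q))   [eliminate ↔]
⇔ ((q ∨ ¬r ∨ t) ∧ ¬(q ∧ (¬r ∨ t))) ∨ ¬q ∨ ((¬q ∨ ¬t) ∧ (¬t → q))   [eliminate →]
⇔ ((q ∨ ¬r ∨ t) ∧ ¬(q ∧ (¬r ∨ t))) ∨ ¬q ∨ ((¬q ∨ ¬t) ∧ (¬¬t ∨ q))   [eliminate →]
⇔ ((q ∨ ¬r ∨ t) ∧ (¬q ∨ ¬(¬r ∨ t))) ∨ ¬q ∨ ((¬q ∨ ¬t) ∧ (¬¬t ∨ q))   [De Morgan]
⇔ ((q ∨ ¬r ∨ t) ∧ (¬q ∨ (¬¬r ∧ ¬t))) ∨ ¬q ∨ ((¬q ∨ ¬t) ∧ (¬¬t ∨ q))   [De Morgan]
⇔ ((q ∨ ¬r ∨ t) ∧ (¬q ∨ (r ∧ ¬t))) ∨ ¬q ∨ ((¬q ∨ ¬t) ∧ (¬¬t ∨ q))   [double negation]
⇔ ((q ∨ ¬r ∨ t) ∧ (¬q ∨ (r ∧ ¬t))) ∨ ¬q ∨ ((¬q ∨ ¬t) ∧ (t ∨ q))   [double negation]
⇔ (q ∨ ¬r ∨ t ∨ ¬q ∨ ¬q ∨ ¬t) ∧ (q ∨ ¬r ∨ t ∨ ¬q ∨ t ∨ q) ∧ (¬q ∨ r ∨ ¬q ∨ ¬q ∨ ¬t) ∧ (¬q ∨ r ∨ ¬q ∨ t ∨ q) ∧ (¬q ∨ ¬t ∨ ¬q ∨ ¬q ∨ ¬t) ∧ (¬q ∨ ¬t ∨ ¬q ∨ t ∨ q)   [distribute ∨ over ∧]
⇔ ¬q ∨ ¬t   [simplify]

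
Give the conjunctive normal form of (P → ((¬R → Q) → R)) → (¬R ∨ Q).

¬R ∨ Q

(P → ((¬R → Q) → R)) → (¬R ∨ Q)
≡ ¬(P → ((¬R → Q) → R)) ∨ ¬R ∨ Q   — eliminate →
≡ ¬(¬P ∨ ((¬R → Q) → R)) ∨ ¬R ∨ Q   — eliminate →
≡ ¬(¬P ∨ ¬(¬R → Q) ∨ R) ∨ ¬R ∨ Q   — eliminate →
≡ ¬(¬P ∨ ¬(¬¬R ∨ Q) ∨ R) ∨ ¬R ∨ Q   — eliminate →
≡ (¬¬P ∧ ¬¬(¬¬R ∨ Q) ∧ ¬R) ∨ ¬R ∨ Q   — De Morgan
≡ (P ∧ ¬¬(¬¬R ∨ Q) ∧ ¬R) ∨ ¬R ∨ Q   — double negation
≡ (P ∧ (¬¬R ∨ Q) ∧ ¬R) ∨ ¬R ∨ Q   — double negation
≡ (P ∧ (R ∨ Q) ∧ ¬R) ∨ ¬R ∨ Q   — double negation
≡ (P ∨ ¬R ∨ Q) ∧ (R ∨ Q ∨ ¬R ∨ Q) ∧ (¬R ∨ ¬R ∨ Q)   — distribute ∨ over ∧
≡ ¬R ∨ Q   — simplify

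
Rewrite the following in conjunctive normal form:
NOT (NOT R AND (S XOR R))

NOT (NOT R AND (S XOR R))
= NOT (NOT R AND (S OR R) AND NOT (S AND R))
= NOT NOT R OR NOT (S OR R) OR NOT NOT (S AND R)
= R OR NOT (S OR R) OR NOT NOT (S AND R)
= R OR (NOT S AND NOT R) OR NOT NOT (S AND R)
= R OR (NOT S AND NOT R) OR (S AND R)
= (R OR NOT S OR S) AND (R OR NOT S OR R) AND (R OR NOT R OR S) AND (R OR NOT R OR R)
= R OR NOT S

R OR NOT S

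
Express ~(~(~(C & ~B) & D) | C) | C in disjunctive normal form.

(~C & D) | C

~(~(~(C & ~B) & D) | C) | C
≡ (~~(~(C & ~B) & D) & ~C) | C   — De Morgan
≡ (~(C & ~B) & D & ~C) | C   — double negation
≡ ((~C | ~~B) & D & ~C) | C   — De Morgan
≡ ((~C | B) & D & ~C) | C   — double negation
≡ (~C & D & ~C) | (B & D & ~C) | C   — distribute & over |
≡ (~C & D) | C   — simplify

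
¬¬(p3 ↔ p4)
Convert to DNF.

¬¬(p3 ↔ p4)
⇔ ¬¬((p3 → p4) ∧ (p4 → p3))
⇔ ¬¬((¬p3 ∨ p4) ∧ (p4 → p3))
⇔ ¬¬((¬p3 ∨ p4) ∧ (¬p4 ∨ p3))
⇔ (¬p3 ∨ p4) ∧ (¬p4 ∨ p3)
⇔ (¬p3 ∧ ¬p4) ∨ (¬p3 ∧ p3) ∨ (p4 ∧ ¬p4) ∨ (p4 ∧ p3)
⇔ (¬p3 ∧ ¬p4) ∨ (p4 ∧ p3)

(¬p3 ∧ ¬p4) ∨ (p4 ∧ p3)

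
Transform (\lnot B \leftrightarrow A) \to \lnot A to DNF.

(A \land B) \lor \lnot A

(\lnot B \leftrightarrow A) \to \lnot A
≡ \lnot (\lnot B \leftrightarrow A) \lor \lnot A
≡ \lnot ((\lnot B \to A) \land (A \to \lnot B)) \lor \lnot A
≡ \lnot ((\lnot \lnot B \lor A) \land (A \to \lnot B)) \lor \lnot A
≡ \lnot ((\lnot \lnot B \lor A) \land (\lnot A \lor \lnot B)) \lor \lnot A
≡ \lnot (\lnot \lnot B \lor A) \lor \lnot (\lnot A \lor \lnot B) \lor \lnot A
≡ (\lnot \lnot \lnot B \land \lnot A) \lor \lnot (\lnot A \lor \lnot B) \lor \lnot A
≡ (\lnot B \land \lnot A) \lor \lnot (\lnot A \lor \lnot B) \lor \lnot A
≡ (\lnot B \land \lnot A) \lor (\lnot \lnot A \land \lnot \lnot B) \lor \lnot A
≡ (\lnot B \land \lnot A) \lor (A \land \lnot \lnot B) \lor \lnot A
≡ (\lnot B \land \lnot A) \lor (A \land B) \lor \lnot A
≡ (A \land B) \lor \lnot A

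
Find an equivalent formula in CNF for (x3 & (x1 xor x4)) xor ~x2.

(x3 | ~x2) & (x1 | x4 | ~x2) & (~x1 | ~x4 | ~x2) & (~x3 | ~x1 | x4 | x2) & (~x3 | ~x4 | x1 | x2)

(x3 & (x1 xor x4)) xor ~x2
= ((x3 & (x1 xor x4)) | ~x2) & ~(x3 & (x1 xor x4) & ~x2)   [expand xor]
= ((x3 & (x1 | x4) & ~(x1 & x4)) | ~x2) & ~(x3 & (x1 xor x4) & ~x2)   [expand xor]
= ((x3 & (x1 | x4) & ~(x1 & x4)) | ~x2) & ~(x3 & (x1 | x4) & ~(x1 & x4) & ~x2)   [expand xor]
= ((x3 & (x1 | x4) & (~x1 | ~x4)) | ~x2) & ~(x3 & (x1 | x4) & ~(x1 & x4) & ~x2)   [De Morgan]
= ((x3 & (x1 | x4) & (~x1 | ~x4)) | ~x2) & (~x3 | ~(x1 | x4) | ~~(x1 & x4) | ~~x2)   [De Morgan]
= ((x3 & (x1 | x4) & (~x1 | ~x4)) | ~x2) & (~x3 | (~x1 & ~x4) | ~~(x1 & x4) | ~~x2)   [De Morgan]
= ((x3 & (x1 | x4) & (~x1 | ~x4)) | ~x2) & (~x3 | (~x1 & ~x4) | (x1 & x4) | ~~x2)   [double negation]
= ((x3 & (x1 | x4) & (~x1 | ~x4)) | ~x2) & (~x3 | (~x1 & ~x4) | (x1 & x4) | x2)   [double negation]
= (x3 | ~x2) & (x1 | x4 | ~x2) & (~x1 | ~x4 | ~x2) & (~x3 | ~x1 | x1 | x2) & (~x3 | ~x1 | x4 | x2) & (~x3 | ~x4 | x1 | x2) & (~x3 | ~x4 | x4 | x2)   [distribute | over &]
= (x3 | ~x2) & (x1 | x4 | ~x2) & (~x1 | ~x4 | ~x2) & (~x3 | ~x1 | x4 | x2) & (~x3 | ~x4 | x1 | x2)   [simplify]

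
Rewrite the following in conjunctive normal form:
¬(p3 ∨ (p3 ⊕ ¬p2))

¬(p3 ∨ (p3 ⊕ ¬p2))
⇔ ¬(p3 ∨ (p3 ∨ ¬p2) ∧ ¬(p3 ∧ ¬p2))   — expand ⊕
⇔ ¬p3 ∧ ¬((p3 ∨ ¬p2) ∧ ¬(p3 ∧ ¬p2))   — De Morgan
⇔ ¬p3 ∧ (¬(p3 ∨ ¬p2) ∨ ¬¬(p3 ∧ ¬p2))   — De Morgan
⇔ ¬p3 ∧ (¬p3 ∧ ¬¬p2 ∨ ¬¬(p3 ∧ ¬p2))   — De Morgan
⇔ ¬p3 ∧ (¬p3 ∧ p2 ∨ ¬¬(p3 ∧ ¬p2))   — double negation
⇔ ¬p3 ∧ (¬p3 ∧ p2 ∨ p3 ∧ ¬p2)   — double negation
⇔ ¬p3 ∧ (¬p3 ∨ p3) ∧ (¬p3 ∨ ¬p2) ∧ (p2 ∨ p3) ∧ (p2 ∨ ¬p2)   — distribute ∨ over ∧
⇔ ¬p3 ∧ (p2 ∨ p3)   — simplify

¬p3 ∧ (p2 ∨ p3)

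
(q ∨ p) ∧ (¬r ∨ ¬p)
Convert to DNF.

(q ∧ ¬r) ∨ (q ∧ ¬p) ∨ (p ∧ ¬r)

(q ∨ p) ∧ (¬r ∨ ¬p)
≡ (q ∧ ¬r) ∨ (q ∧ ¬p) ∨ (p ∧ ¬r) ∨ (p ∧ ¬p)   — distribute ∧ over ∨
≡ (q ∧ ¬r) ∨ (q ∧ ¬p) ∨ (p ∧ ¬r)   — simplify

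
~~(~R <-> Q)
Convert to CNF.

~~(~R <-> Q)
= ~~((~R -> Q) & (Q -> ~R))   — eliminate <->
= ~~((~~R | Q) & (Q -> ~R))   — eliminate ->
= ~~((~~R | Q) & (~Q | ~R))   — eliminate ->
= (~~R | Q) & (~Q | ~R)   — double negation
= (R | Q) & (~Q | ~R)   — double negation

(R | Q) & (~Q | ~R)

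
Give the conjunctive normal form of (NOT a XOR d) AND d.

(a OR NOT d) AND d

(NOT a XOR d) AND d
≡ (NOT a OR d) AND NOT (NOT a AND d) AND d   [expand XOR]
≡ (NOT a OR d) AND (NOT NOT a OR NOT d) AND d   [De Morgan]
≡ (NOT a OR d) AND (a OR NOT d) AND d   [double negation]
≡ (a OR NOT d) AND d   [simplify]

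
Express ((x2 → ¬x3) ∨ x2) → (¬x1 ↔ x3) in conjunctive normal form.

(x2 ∨ ¬x3 ∨ ¬x1) ∧ (x3 ∨ x1) ∧ (¬x2 ∨ ¬x3 ∨ ¬x1)

((x2 → ¬x3) ∨ x2) → (¬x1 ↔ x3)
⇔ ¬((x2 → ¬x3) ∨ x2) ∨ (¬x1 ↔ x3)   — eliminate →
⇔ ¬(¬x2 ∨ ¬x3 ∨ x2) ∨ (¬x1 ↔ x3)   — eliminate →
⇔ ¬(¬x2 ∨ ¬x3 ∨ x2) ∨ ((¬x1 → x3) ∧ (x3 → ¬x1))   — eliminate ↔
⇔ ¬(¬x2 ∨ ¬x3 ∨ x2) ∨ ((¬¬x1 ∨ x3) ∧ (x3 → ¬x1))   — eliminate →
⇔ ¬(¬x2 ∨ ¬x3 ∨ x2) ∨ ((¬¬x1 ∨ x3) ∧ (¬x3 ∨ ¬x1))   — eliminate →
⇔ (¬¬x2 ∧ ¬¬x3 ∧ ¬x2) ∨ ((¬¬x1 ∨ x3) ∧ (¬x3 ∨ ¬x1))   — De Morgan
⇔ (x2 ∧ ¬¬x3 ∧ ¬x2) ∨ ((¬¬x1 ∨ x3) ∧ (¬x3 ∨ ¬x1))   — double negation
⇔ (x2 ∧ x3 ∧ ¬x2) ∨ ((¬¬x1 ∨ x3) ∧ (¬x3 ∨ ¬x1))   — double negation
⇔ (x2 ∧ x3 ∧ ¬x2) ∨ ((x1 ∨ x3) ∧ (¬x3 ∨ ¬x1))   — double negation
⇔ (x2 ∨ x1 ∨ x3) ∧ (x2 ∨ ¬x3 ∨ ¬x1) ∧ (x3 ∨ x1 ∨ x3) ∧ (x3 ∨ ¬x3 ∨ ¬x1) ∧ (¬x2 ∨ x1 ∨ x3) ∧ (¬x2 ∨ ¬x3 ∨ ¬x1)   — distribute ∨ over ∧
⇔ (x2 ∨ ¬x3 ∨ ¬x1) ∧ (x3 ∨ x1) ∧ (¬x2 ∨ ¬x3 ∨ ¬x1)   — simplify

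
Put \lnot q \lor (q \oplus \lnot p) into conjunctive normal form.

\lnot q \lor (q \oplus \lnot p)
≡ \lnot q \lor (q \lor \lnot p) \land \lnot (q \land \lnot p)
≡ \lnot q \lor (q \lor \lnot p) \land (\lnot q \lor \lnot \lnot p)
≡ \lnot q \lor (q \lor \lnot p) \land (\lnot q \lor p)
≡ (\lnot q \lor q \lor \lnot p) \land (\lnot q \lor \lnot q \lor p)
≡ \lnot q \lor p

\lnot q \lor p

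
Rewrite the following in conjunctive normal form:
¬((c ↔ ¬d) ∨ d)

¬((c ↔ ¬d) ∨ d)
≡ ¬(((c → ¬d) ∧ (¬d → c)) ∨ d)   [eliminate ↔]
≡ ¬(((¬c ∨ ¬d) ∧ (¬d → c)) ∨ d)   [eliminate →]
≡ ¬(((¬c ∨ ¬d) ∧ (¬¬d ∨ c)) ∨ d)   [eliminate →]
≡ ¬((¬c ∨ ¬d) ∧ (¬¬d ∨ c)) ∧ ¬d   [De Morgan]
≡ (¬(¬c ∨ ¬d) ∨ ¬(¬¬d ∨ c)) ∧ ¬d   [De Morgan]
≡ ((¬¬c ∧ ¬¬d) ∨ ¬(¬¬d ∨ c)) ∧ ¬d   [De Morgan]
≡ ((c ∧ ¬¬d) ∨ ¬(¬¬d ∨ c)) ∧ ¬d   [double negation]
≡ ((c ∧ d) ∨ ¬(¬¬d ∨ c)) ∧ ¬d   [double negation]
≡ ((c ∧ d) ∨ (¬¬¬d ∧ ¬c)) ∧ ¬d   [De Morgan]
≡ ((c ∧ d) ∨ (¬d ∧ ¬c)) ∧ ¬d   [double negation]
≡ (c ∨ ¬d) ∧ (c ∨ ¬c) ∧ (d ∨ ¬d) ∧ (d ∨ ¬c) ∧ ¬d   [distribute ∨ over ∧]
≡ (d ∨ ¬c) ∧ ¬d   [simplify]

(d ∨ ¬c) ∧ ¬d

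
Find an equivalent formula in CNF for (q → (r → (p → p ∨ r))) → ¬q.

(q → (r → (p → p ∨ r))) → ¬q
= ¬(q → (r → (p → p ∨ r))) ∨ ¬q   [eliminate →]
= ¬(¬q ∨ (r → (p → p ∨ r))) ∨ ¬q   [eliminate →]
= ¬(¬q ∨ ¬r ∨ (p → p ∨ r)) ∨ ¬q   [eliminate →]
= ¬(¬q ∨ ¬r ∨ ¬p ∨ p ∨ r) ∨ ¬q   [eliminate →]
= ¬¬q ∧ ¬¬r ∧ ¬¬p ∧ ¬p ∧ ¬r ∨ ¬q   [De Morgan]
= q ∧ ¬¬r ∧ ¬¬p ∧ ¬p ∧ ¬r ∨ ¬q   [double negation]
= q ∧ r ∧ ¬¬p ∧ ¬p ∧ ¬r ∨ ¬q   [double negation]
= q ∧ r ∧ p ∧ ¬p ∧ ¬r ∨ ¬q   [double negation]
= (q ∨ ¬q) ∧ (r ∨ ¬q) ∧ (p ∨ ¬q) ∧ (¬p ∨ ¬q) ∧ (¬r ∨ ¬q)   [distribute ∨ over ∧]
= (r ∨ ¬q) ∧ (p ∨ ¬q) ∧ (¬p ∨ ¬q) ∧ (¬r ∨ ¬q)   [simplify]

(r ∨ ¬q) ∧ (p ∨ ¬q) ∧ (¬p ∨ ¬q) ∧ (¬r ∨ ¬q)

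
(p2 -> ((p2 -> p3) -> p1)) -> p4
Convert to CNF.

(p2 -> ((p2 -> p3) -> p1)) -> p4
≡ ~(p2 -> ((p2 -> p3) -> p1)) | p4   [eliminate ->]
≡ ~(~p2 | ((p2 -> p3) -> p1)) | p4   [eliminate ->]
≡ ~(~p2 | ~(p2 -> p3) | p1) | p4   [eliminate ->]
≡ ~(~p2 | ~(~p2 | p3) | p1) | p4   [eliminate ->]
≡ (~~p2 & ~~(~p2 | p3) & ~p1) | p4   [De Morgan]
≡ (p2 & ~~(~p2 | p3) & ~p1) | p4   [double negation]
≡ (p2 & (~p2 | p3) & ~p1) | p4   [double negation]
≡ (p2 | p4) & (~p2 | p3 | p4) & (~p1 | p4)   [distribute | over &]

(p2 | p4) & (~p2 | p3 | p4) & (~p1 | p4)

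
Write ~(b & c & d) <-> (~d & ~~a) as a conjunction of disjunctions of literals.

(b | ~d) & (b | a) & (c | ~d) & (c | a) & (d | a)

~(b & c & d) <-> (~d & ~~a)
≡ (~(b & c & d) -> (~d & ~~a)) & ((~d & ~~a) -> ~(b & c & d))   [eliminate <->]
≡ (~~(b & c & d) | (~d & ~~a)) & ((~d & ~~a) -> ~(b & c & d))   [eliminate ->]
≡ (~~(b & c & d) | (~d & ~~a)) & (~(~d & ~~a) | ~(b & c & d))   [eliminate ->]
≡ ((b & c & d) | (~d & ~~a)) & (~(~d & ~~a) | ~(b & c & d))   [double negation]
≡ ((b & c & d) | (~d & a)) & (~(~d & ~~a) | ~(b & c & d))   [double negation]
≡ ((b & c & d) | (~d & a)) & (~~d | ~~~a | ~(b & c & d))   [De Morgan]
≡ ((b & c & d) | (~d & a)) & (d | ~~~a | ~(b & c & d))   [double negation]
≡ ((b & c & d) | (~d & a)) & (d | ~a | ~(b & c & d))   [double negation]
≡ ((b & c & d) | (~d & a)) & (d | ~a | ~b | ~c | ~d)   [De Morgan]
≡ (b | ~d) & (b | a) & (c | ~d) & (c | a) & (d | ~d) & (d | a) & (d | ~a | ~b | ~c | ~d)   [distribute | over &]
≡ (b | ~d) & (b | a) & (c | ~d) & (c | a) & (d | a)   [simplify]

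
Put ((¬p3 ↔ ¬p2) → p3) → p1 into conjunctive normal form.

((¬p3 ↔ ¬p2) → p3) → p1
⇔ ¬((¬p3 ↔ ¬p2) → p3) ∨ p1   (eliminate →)
⇔ ¬(¬(¬p3 ↔ ¬p2) ∨ p3) ∨ p1   (eliminate →)
⇔ ¬(¬((¬p3 → ¬p2) ∧ (¬p2 → ¬p3)) ∨ p3) ∨ p1   (eliminate ↔)
⇔ ¬(¬((¬¬p3 ∨ ¬p2) ∧ (¬p2 → ¬p3)) ∨ p3) ∨ p1   (eliminate →)
⇔ ¬(¬((¬¬p3 ∨ ¬p2) ∧ (¬¬p2 ∨ ¬p3)) ∨ p3) ∨ p1   (eliminate →)
⇔ ¬¬((¬¬p3 ∨ ¬p2) ∧ (¬¬p2 ∨ ¬p3)) ∧ ¬p3 ∨ p1   (De Morgan)
⇔ (¬¬p3 ∨ ¬p2) ∧ (¬¬p2 ∨ ¬p3) ∧ ¬p3 ∨ p1   (double negation)
⇔ (p3 ∨ ¬p2) ∧ (¬¬p2 ∨ ¬p3) ∧ ¬p3 ∨ p1   (double negation)
⇔ (p3 ∨ ¬p2) ∧ (p2 ∨ ¬p3) ∧ ¬p3 ∨ p1   (double negation)
⇔ (p3 ∨ ¬p2 ∨ p1) ∧ (p2 ∨ ¬p3 ∨ p1) ∧ (¬p3 ∨ p1)   (distribute ∨ over ∧)
⇔ (p3 ∨ ¬p2 ∨ p1) ∧ (¬p3 ∨ p1)   (simplify)

(p3 ∨ ¬p2 ∨ p1) ∧ (¬p3 ∨ p1)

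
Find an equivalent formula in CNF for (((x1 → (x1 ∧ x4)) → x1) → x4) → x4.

x1 ∨ x4

(((x1 → (x1 ∧ x4)) → x1) → x4) → x4
≡ ¬(((x1 → (x1 ∧ x4)) → x1) → x4) ∨ x4   — eliminate →
≡ ¬(¬((x1 → (x1 ∧ x4)) → x1) ∨ x4) ∨ x4   — eliminate →
≡ ¬(¬(¬(x1 → (x1 ∧ x4)) ∨ x1) ∨ x4) ∨ x4   — eliminate →
≡ ¬(¬(¬(¬x1 ∨ (x1 ∧ x4)) ∨ x1) ∨ x4) ∨ x4   — eliminate →
≡ (¬¬(¬(¬x1 ∨ (x1 ∧ x4)) ∨ x1) ∧ ¬x4) ∨ x4   — De Morgan
≡ ((¬(¬x1 ∨ (x1 ∧ x4)) ∨ x1) ∧ ¬x4) ∨ x4   — double negation
≡ (((¬¬x1 ∧ ¬(x1 ∧ x4)) ∨ x1) ∧ ¬x4) ∨ x4   — De Morgan
≡ (((x1 ∧ ¬(x1 ∧ x4)) ∨ x1) ∧ ¬x4) ∨ x4   — double negation
≡ (((x1 ∧ (¬x1 ∨ ¬x4)) ∨ x1) ∧ ¬x4) ∨ x4   — De Morgan
≡ (x1 ∨ x1 ∨ x4) ∧ (¬x1 ∨ ¬x4 ∨ x1 ∨ x4) ∧ (¬x4 ∨ x4)   — distribute ∨ over ∧
≡ x1 ∨ x4   — simplify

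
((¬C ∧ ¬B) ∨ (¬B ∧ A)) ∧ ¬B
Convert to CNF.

(¬C ∨ A) ∧ ¬B

((¬C ∧ ¬B) ∨ (¬B ∧ A)) ∧ ¬B
≡ (¬C ∨ ¬B) ∧ (¬C ∨ A) ∧ (¬B ∨ ¬B) ∧ (¬B ∨ A) ∧ ¬B   (distribute ∨ over ∧)
≡ (¬C ∨ A) ∧ ¬B   (simplify)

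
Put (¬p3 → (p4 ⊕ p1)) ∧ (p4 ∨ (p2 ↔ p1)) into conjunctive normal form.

(p3 ∨ p4 ∨ p1) ∧ (p3 ∨ ¬p4 ∨ ¬p1) ∧ (p4 ∨ ¬p2 ∨ p1) ∧ (p4 ∨ ¬p1 ∨ p2)

(¬p3 → (p4 ⊕ p1)) ∧ (p4 ∨ (p2 ↔ p1))
≡ (¬¬p3 ∨ (p4 ⊕ p1)) ∧ (p4 ∨ (p2 ↔ p1))   [eliminate →]
≡ (¬¬p3 ∨ ((p4 ∨ p1) ∧ ¬(p4 ∧ p1))) ∧ (p4 ∨ (p2 ↔ p1))   [expand ⊕]
≡ (¬¬p3 ∨ ((p4 ∨ p1) ∧ ¬(p4 ∧ p1))) ∧ (p4 ∨ ((p2 → p1) ∧ (p1 → p2)))   [eliminate ↔]
≡ (¬¬p3 ∨ ((p4 ∨ p1) ∧ ¬(p4 ∧ p1))) ∧ (p4 ∨ ((¬p2 ∨ p1) ∧ (p1 → p2)))   [eliminate →]
≡ (¬¬p3 ∨ ((p4 ∨ p1) ∧ ¬(p4 ∧ p1))) ∧ (p4 ∨ ((¬p2 ∨ p1) ∧ (¬p1 ∨ p2)))   [eliminate →]
≡ (p3 ∨ ((p4 ∨ p1) ∧ ¬(p4 ∧ p1))) ∧ (p4 ∨ ((¬p2 ∨ p1) ∧ (¬p1 ∨ p2)))   [double negation]
≡ (p3 ∨ ((p4 ∨ p1) ∧ (¬p4 ∨ ¬p1))) ∧ (p4 ∨ ((¬p2 ∨ p1) ∧ (¬p1 ∨ p2)))   [De Morgan]
≡ (p3 ∨ p4 ∨ p1) ∧ (p3 ∨ ¬p4 ∨ ¬p1) ∧ (p4 ∨ ¬p2 ∨ p1) ∧ (p4 ∨ ¬p1 ∨ p2)   [distribute ∨ over ∧]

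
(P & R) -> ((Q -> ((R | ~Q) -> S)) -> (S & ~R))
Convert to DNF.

(P & R) -> ((Q -> ((R | ~Q) -> S)) -> (S & ~R))
= ~(P & R) | ((Q -> ((R | ~Q) -> S)) -> (S & ~R))   [eliminate ->]
= ~(P & R) | ~(Q -> ((R | ~Q) -> S)) | (S & ~R)   [eliminate ->]
= ~(P & R) | ~(~Q | ((R | ~Q) -> S)) | (S & ~R)   [eliminate ->]
= ~(P & R) | ~(~Q | ~(R | ~Q) | S) | (S & ~R)   [eliminate ->]
= ~P | ~R | ~(~Q | ~(R | ~Q) | S) | (S & ~R)   [De Morgan]
= ~P | ~R | (~~Q & ~~(R | ~Q) & ~S) | (S & ~R)   [De Morgan]
= ~P | ~R | (Q & ~~(R | ~Q) & ~S) | (S & ~R)   [double negation]
= ~P | ~R | (Q & (R | ~Q) & ~S) | (S & ~R)   [double negation]
= ~P | ~R | (Q & R & ~S) | (Q & ~Q & ~S) | (S & ~R)   [distribute & over |]
= ~P | ~R | (Q & R & ~S)   [simplify]

~P | ~R | (Q & R & ~S)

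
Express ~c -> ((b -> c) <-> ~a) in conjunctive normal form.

(c | b | ~a) & (c | a | ~b)

~c -> ((b -> c) <-> ~a)
⇔ ~~c | ((b -> c) <-> ~a)   (eliminate ->)
⇔ ~~c | (((b -> c) -> ~a) & (~a -> (b -> c)))   (eliminate <->)
⇔ ~~c | ((~(b -> c) | ~a) & (~a -> (b -> c)))   (eliminate ->)
⇔ ~~c | ((~(~b | c) | ~a) & (~a -> (b -> c)))   (eliminate ->)
⇔ ~~c | ((~(~b | c) | ~a) & (~~a | (b -> c)))   (eliminate ->)
⇔ ~~c | ((~(~b | c) | ~a) & (~~a | ~b | c))   (eliminate ->)
⇔ c | ((~(~b | c) | ~a) & (~~a | ~b | c))   (double negation)
⇔ c | (((~~b & ~c) | ~a) & (~~a | ~b | c))   (De Morgan)
⇔ c | (((b & ~c) | ~a) & (~~a | ~b | c))   (double negation)
⇔ c | (((b & ~c) | ~a) & (a | ~b | c))   (double negation)
⇔ (c | b | ~a) & (c | ~c | ~a) & (c | a | ~b | c)   (distribute | over &)
⇔ (c | b | ~a) & (c | a | ~b)   (simplify)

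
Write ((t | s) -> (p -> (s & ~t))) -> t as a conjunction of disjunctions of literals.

((t | s) -> (p -> (s & ~t))) -> t
= ~((t | s) -> (p -> (s & ~t))) | t   [eliminate ->]
= ~(~(t | s) | (p -> (s & ~t))) | t   [eliminate ->]
= ~(~(t | s) | ~p | (s & ~t)) | t   [eliminate ->]
= (~~(t | s) & ~~p & ~(s & ~t)) | t   [De Morgan]
= ((t | s) & ~~p & ~(s & ~t)) | t   [double negation]
= ((t | s) & p & ~(s & ~t)) | t   [double negation]
= ((t | s) & p & (~s | ~~t)) | t   [De Morgan]
= ((t | s) & p & (~s | t)) | t   [double negation]
= (t | s | t) & (p | t) & (~s | t | t)   [distribute | over &]
= (t | s) & (p | t) & (~s | t)   [simplify]

(t | s) & (p | t) & (~s | t)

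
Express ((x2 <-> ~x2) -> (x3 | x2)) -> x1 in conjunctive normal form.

((x2 <-> ~x2) -> (x3 | x2)) -> x1
⇔ ~((x2 <-> ~x2) -> (x3 | x2)) | x1   [eliminate ->]
⇔ ~(~(x2 <-> ~x2) | x3 | x2) | x1   [eliminate ->]
⇔ ~(~((x2 -> ~x2) & (~x2 -> x2)) | x3 | x2) | x1   [eliminate <->]
⇔ ~(~((~x2 | ~x2) & (~x2 -> x2)) | x3 | x2) | x1   [eliminate ->]
⇔ ~(~((~x2 | ~x2) & (~~x2 | x2)) | x3 | x2) | x1   [eliminate ->]
⇔ (~~((~x2 | ~x2) & (~~x2 | x2)) & ~x3 & ~x2) | x1   [De Morgan]
⇔ ((~x2 | ~x2) & (~~x2 | x2) & ~x3 & ~x2) | x1   [double negation]
⇔ ((~x2 | ~x2) & (x2 | x2) & ~x3 & ~x2) | x1   [double negation]
⇔ (~x2 | ~x2 | x1) & (x2 | x2 | x1) & (~x3 | x1) & (~x2 | x1)   [distribute | over &]
⇔ (~x2 | x1) & (x2 | x1) & (~x3 | x1)   [simplify]

(~x2 | x1) & (x2 | x1) & (~x3 | x1)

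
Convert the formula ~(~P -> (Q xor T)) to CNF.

~P & (~Q | T) & (~T | Q)

~(~P -> (Q xor T))
⇔ ~(~~P | (Q xor T))   [eliminate ->]
⇔ ~(~~P | ((Q | T) & ~(Q & T)))   [expand xor]
⇔ ~~~P & ~((Q | T) & ~(Q & T))   [De Morgan]
⇔ ~P & ~((Q | T) & ~(Q & T))   [double negation]
⇔ ~P & (~(Q | T) | ~~(Q & T))   [De Morgan]
⇔ ~P & ((~Q & ~T) | ~~(Q & T))   [De Morgan]
⇔ ~P & ((~Q & ~T) | (Q & T))   [double negation]
⇔ ~P & (~Q | Q) & (~Q | T) & (~T | Q) & (~T | T)   [distribute | over &]
⇔ ~P & (~Q | T) & (~T | Q)   [simplify]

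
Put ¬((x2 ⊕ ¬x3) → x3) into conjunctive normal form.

(¬x2 ∨ x3) ∧ ¬x3

¬((x2 ⊕ ¬x3) → x3)
= ¬(¬(x2 ⊕ ¬x3) ∨ x3)   [eliminate →]
= ¬(¬((x2 ∨ ¬x3) ∧ ¬(x2 ∧ ¬x3)) ∨ x3)   [expand ⊕]
= ¬¬((x2 ∨ ¬x3) ∧ ¬(x2 ∧ ¬x3)) ∧ ¬x3   [De Morgan]
= (x2 ∨ ¬x3) ∧ ¬(x2 ∧ ¬x3) ∧ ¬x3   [double negation]
= (x2 ∨ ¬x3) ∧ (¬x2 ∨ ¬¬x3) ∧ ¬x3   [De Morgan]
= (x2 ∨ ¬x3) ∧ (¬x2 ∨ x3) ∧ ¬x3   [double negation]
= (¬x2 ∨ x3) ∧ ¬x3   [simplify]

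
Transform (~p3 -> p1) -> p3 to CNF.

(~p3 -> p1) -> p3
⇔ ~(~p3 -> p1) | p3   (eliminate ->)
⇔ ~(~~p3 | p1) | p3   (eliminate ->)
⇔ (~~~p3 & ~p1) | p3   (De Morgan)
⇔ (~p3 & ~p1) | p3   (double negation)
⇔ (~p3 | p3) & (~p1 | p3)   (distribute | over &)
⇔ ~p1 | p3   (simplify)

~p1 | p3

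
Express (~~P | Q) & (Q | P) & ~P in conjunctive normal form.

(P | Q) & ~P

(~~P | Q) & (Q | P) & ~P
≡ (P | Q) & (Q | P) & ~P   [double negation]
≡ (P | Q) & ~P   [simplify]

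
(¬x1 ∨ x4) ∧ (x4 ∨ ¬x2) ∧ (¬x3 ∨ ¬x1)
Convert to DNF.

(¬x1 ∨ x4) ∧ (x4 ∨ ¬x2) ∧ (¬x3 ∨ ¬x1)
= (¬x1 ∧ x4 ∧ ¬x3) ∨ (¬x1 ∧ x4 ∧ ¬x1) ∨ (¬x1 ∧ ¬x2 ∧ ¬x3) ∨ (¬x1 ∧ ¬x2 ∧ ¬x1) ∨ (x4 ∧ x4 ∧ ¬x3) ∨ (x4 ∧ x4 ∧ ¬x1) ∨ (x4 ∧ ¬x2 ∧ ¬x3) ∨ (x4 ∧ ¬x2 ∧ ¬x1)   [distribute ∧ over ∨]
= (¬x1 ∧ x4) ∨ (¬x1 ∧ ¬x2) ∨ (x4 ∧ ¬x3)   [simplify]

(¬x1 ∧ x4) ∨ (¬x1 ∧ ¬x2) ∨ (x4 ∧ ¬x3)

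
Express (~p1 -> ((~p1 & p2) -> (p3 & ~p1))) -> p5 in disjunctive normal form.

(~p1 -> ((~p1 & p2) -> (p3 & ~p1))) -> p5
= ~(~p1 -> ((~p1 & p2) -> (p3 & ~p1))) | p5   — eliminate ->
= ~(~~p1 | ((~p1 & p2) -> (p3 & ~p1))) | p5   — eliminate ->
= ~(~~p1 | ~(~p1 & p2) | (p3 & ~p1)) | p5   — eliminate ->
= (~~~p1 & ~~(~p1 & p2) & ~(p3 & ~p1)) | p5   — De Morgan
= (~p1 & ~~(~p1 & p2) & ~(p3 & ~p1)) | p5   — double negation
= (~p1 & ~p1 & p2 & ~(p3 & ~p1)) | p5   — double negation
= (~p1 & ~p1 & p2 & (~p3 | ~~p1)) | p5   — De Morgan
= (~p1 & ~p1 & p2 & (~p3 | p1)) | p5   — double negation
= (~p1 & ~p1 & p2 & ~p3) | (~p1 & ~p1 & p2 & p1) | p5   — distribute & over |
= (~p1 & p2 & ~p3) | p5   — simplify

(~p1 & p2 & ~p3) | p5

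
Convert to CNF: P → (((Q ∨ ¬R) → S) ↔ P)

P → (((Q ∨ ¬R) → S) ↔ P)
⇔ ¬P ∨ (((Q ∨ ¬R) → S) ↔ P)
⇔ ¬P ∨ ((((Q ∨ ¬R) → S) → P) ∧ (P → ((Q ∨ ¬R) → S)))
⇔ ¬P ∨ ((¬((Q ∨ ¬R) → S) ∨ P) ∧ (P → ((Q ∨ ¬R) → S)))
⇔ ¬P ∨ ((¬(¬(Q ∨ ¬R) ∨ S) ∨ P) ∧ (P → ((Q ∨ ¬R) → S)))
⇔ ¬P ∨ ((¬(¬(Q ∨ ¬R) ∨ S) ∨ P) ∧ (¬P ∨ ((Q ∨ ¬R) → S)))
⇔ ¬P ∨ ((¬(¬(Q ∨ ¬R) ∨ S) ∨ P) ∧ (¬P ∨ ¬(Q ∨ ¬R) ∨ S))
⇔ ¬P ∨ (((¬¬(Q ∨ ¬R) ∧ ¬S) ∨ P) ∧ (¬P ∨ ¬(Q ∨ ¬R) ∨ S))
⇔ ¬P ∨ ((((Q ∨ ¬R) ∧ ¬S) ∨ P) ∧ (¬P ∨ ¬(Q ∨ ¬R) ∨ S))
⇔ ¬P ∨ ((((Q ∨ ¬R) ∧ ¬S) ∨ P) ∧ (¬P ∨ (¬Q ∧ ¬¬R) ∨ S))
⇔ ¬P ∨ ((((Q ∨ ¬R) ∧ ¬S) ∨ P) ∧ (¬P ∨ (¬Q ∧ R) ∨ S))
⇔ (¬P ∨ Q ∨ ¬R ∨ P) ∧ (¬P ∨ ¬S ∨ P) ∧ (¬P ∨ ¬P ∨ ¬Q ∨ S) ∧ (¬P ∨ ¬P ∨ R ∨ S)
⇔ (¬P ∨ ¬Q ∨ S) ∧ (¬P ∨ R ∨ S)

(¬P ∨ ¬Q ∨ S) ∧ (¬P ∨ R ∨ S)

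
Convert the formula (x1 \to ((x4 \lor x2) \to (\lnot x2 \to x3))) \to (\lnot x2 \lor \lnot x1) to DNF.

(x1 \to ((x4 \lor x2) \to (\lnot x2 \to x3))) \to (\lnot x2 \lor \lnot x1)
≡ \lnot (x1 \to ((x4 \lor x2) \to (\lnot x2 \to x3))) \lor \lnot x2 \lor \lnot x1   (eliminate \to)
≡ \lnot (\lnot x1 \lor ((x4 \lor x2) \to (\lnot x2 \to x3))) \lor \lnot x2 \lor \lnot x1   (eliminate \to)
≡ \lnot (\lnot x1 \lor \lnot (x4 \lor x2) \lor (\lnot x2 \to x3)) \lor \lnot x2 \lor \lnot x1   (eliminate \to)
≡ \lnot (\lnot x1 \lor \lnot (x4 \lor x2) \lor \lnot \lnot x2 \lor x3) \lor \lnot x2 \lor \lnot x1   (eliminate \to)
≡ (\lnot \lnot x1 \land \lnot \lnot (x4 \lor x2) \land \lnot \lnot \lnot x2 \land \lnot x3) \lor \lnot x2 \lor \lnot x1   (De Morgan)
≡ (x1 \land \lnot \lnot (x4 \lor x2) \land \lnot \lnot \lnot x2 \land \lnot x3) \lor \lnot x2 \lor \lnot x1   (double negation)
≡ (x1 \land (x4 \lor x2) \land \lnot \lnot \lnot x2 \land \lnot x3) \lor \lnot x2 \lor \lnot x1   (double negation)
≡ (x1 \land (x4 \lor x2) \land \lnot x2 \land \lnot x3) \lor \lnot x2 \lor \lnot x1   (double negation)
≡ (x1 \land x4 \land \lnot x2 \land \lnot x3) \lor (x1 \land x2 \land \lnot x2 \land \lnot x3) \lor \lnot x2 \lor \lnot x1   (distribute \land over \lor)
≡ \lnot x2 \lor \lnot x1   (simplify)

\lnot x2 \lor \lnot x1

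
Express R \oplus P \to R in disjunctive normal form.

\lnot R \land \lnot P \lor R

R \oplus P \to R
≡ \lnot (R \oplus P) \lor R   [eliminate \to]
≡ \lnot (R \land \lnot P \lor \lnot R \land P) \lor R   [expand \oplus]
≡ \lnot (R \land \lnot P) \land \lnot (\lnot R \land P) \lor R   [De Morgan]
≡ (\lnot R \lor \lnot \lnot P) \land \lnot (\lnot R \land P) \lor R   [De Morgan]
≡ (\lnot R \lor P) \land \lnot (\lnot R \land P) \lor R   [double negation]
≡ (\lnot R \lor P) \land (\lnot \lnot R \lor \lnot P) \lor R   [De Morgan]
≡ (\lnot R \lor P) \land (R \lor \lnot P) \lor R   [double negation]
≡ \lnot R \land R \lor \lnot R \land \lnot P \lor P \land R \lor P \land \lnot P \lor R   [distribute \land over \lor]
≡ \lnot R \land \lnot P \lor R   [simplify]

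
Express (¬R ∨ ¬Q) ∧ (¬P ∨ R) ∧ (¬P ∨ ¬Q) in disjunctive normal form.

(¬R ∧ ¬P) ∨ (¬Q ∧ ¬P) ∨ (¬Q ∧ R)

(¬R ∨ ¬Q) ∧ (¬P ∨ R) ∧ (¬P ∨ ¬Q)
= (¬R ∧ ¬P ∧ ¬P) ∨ (¬R ∧ ¬P ∧ ¬Q) ∨ (¬R ∧ R ∧ ¬P) ∨ (¬R ∧ R ∧ ¬Q) ∨ (¬Q ∧ ¬P ∧ ¬P) ∨ (¬Q ∧ ¬P ∧ ¬Q) ∨ (¬Q ∧ R ∧ ¬P) ∨ (¬Q ∧ R ∧ ¬Q)   [distribute ∧ over ∨]
= (¬R ∧ ¬P) ∨ (¬Q ∧ ¬P) ∨ (¬Q ∧ R)   [simplify]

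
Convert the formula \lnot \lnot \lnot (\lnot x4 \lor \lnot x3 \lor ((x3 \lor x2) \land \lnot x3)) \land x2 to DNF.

x4 \land x3 \land x2

\lnot \lnot \lnot (\lnot x4 \lor \lnot x3 \lor ((x3 \lor x2) \land \lnot x3)) \land x2
≡ \lnot (\lnot x4 \lor \lnot x3 \lor ((x3 \lor x2) \land \lnot x3)) \land x2   (double negation)
≡ \lnot \lnot x4 \land \lnot \lnot x3 \land \lnot ((x3 \lor x2) \land \lnot x3) \land x2   (De Morgan)
≡ x4 \land \lnot \lnot x3 \land \lnot ((x3 \lor x2) \land \lnot x3) \land x2   (double negation)
≡ x4 \land x3 \land \lnot ((x3 \lor x2) \land \lnot x3) \land x2   (double negation)
≡ x4 \land x3 \land (\lnot (x3 \lor x2) \lor \lnot \lnot x3) \land x2   (De Morgan)
≡ x4 \land x3 \land ((\lnot x3 \land \lnot x2) \lor \lnot \lnot x3) \land x2   (De Morgan)
≡ x4 \land x3 \land ((\lnot x3 \land \lnot x2) \lor x3) \land x2   (double negation)
≡ (x4 \land x3 \land \lnot x3 \land \lnot x2 \land x2) \lor (x4 \land x3 \land x3 \land x2)   (distribute \land over \lor)
≡ x4 \land x3 \land x2   (simplify)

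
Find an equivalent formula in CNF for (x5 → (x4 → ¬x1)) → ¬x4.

(x5 → (x4 → ¬x1)) → ¬x4
≡ ¬(x5 → (x4 → ¬x1)) ∨ ¬x4   [eliminate →]
≡ ¬(¬x5 ∨ (x4 → ¬x1)) ∨ ¬x4   [eliminate →]
≡ ¬(¬x5 ∨ ¬x4 ∨ ¬x1) ∨ ¬x4   [eliminate →]
≡ (¬¬x5 ∧ ¬¬x4 ∧ ¬¬x1) ∨ ¬x4   [De Morgan]
≡ (x5 ∧ ¬¬x4 ∧ ¬¬x1) ∨ ¬x4   [double negation]
≡ (x5 ∧ x4 ∧ ¬¬x1) ∨ ¬x4   [double negation]
≡ (x5 ∧ x4 ∧ x1) ∨ ¬x4   [double negation]
≡ (x5 ∨ ¬x4) ∧ (x4 ∨ ¬x4) ∧ (x1 ∨ ¬x4)   [distribute ∨ over ∧]
≡ (x5 ∨ ¬x4) ∧ (x1 ∨ ¬x4)   [simplify]

(x5 ∨ ¬x4) ∧ (x1 ∨ ¬x4)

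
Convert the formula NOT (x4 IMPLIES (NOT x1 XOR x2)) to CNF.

NOT (x4 IMPLIES (NOT x1 XOR x2))
⇔ NOT (NOT x4 OR (NOT x1 XOR x2))   (eliminate IMPLIES)
⇔ NOT (NOT x4 OR ((NOT x1 OR x2) AND NOT (NOT x1 AND x2)))   (expand XOR)
⇔ NOT NOT x4 AND NOT ((NOT x1 OR x2) AND NOT (NOT x1 AND x2))   (De Morgan)
⇔ x4 AND NOT ((NOT x1 OR x2) AND NOT (NOT x1 AND x2))   (double negation)
⇔ x4 AND (NOT (NOT x1 OR x2) OR NOT NOT (NOT x1 AND x2))   (De Morgan)
⇔ x4 AND ((NOT NOT x1 AND NOT x2) OR NOT NOT (NOT x1 AND x2))   (De Morgan)
⇔ x4 AND ((x1 AND NOT x2) OR NOT NOT (NOT x1 AND x2))   (double negation)
⇔ x4 AND ((x1 AND NOT x2) OR (NOT x1 AND x2))   (double negation)
⇔ x4 AND (x1 OR NOT x1) AND (x1 OR x2) AND (NOT x2 OR NOT x1) AND (NOT x2 OR x2)   (distribute OR over AND)
⇔ x4 AND (x1 OR x2) AND (NOT x2 OR NOT x1)   (simplify)

x4 AND (x1 OR x2) AND (NOT x2 OR NOT x1)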